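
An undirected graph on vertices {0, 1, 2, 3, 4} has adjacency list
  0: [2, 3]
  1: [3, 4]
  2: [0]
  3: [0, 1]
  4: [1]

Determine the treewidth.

1

A width-1 tree decomposition is:
Bags: B1 = {0, 2}  B2 = {0, 3}  B3 = {1, 3}  B4 = {1, 4}
Tree: B1–B2, B2–B3, B3–B4
Each bag holds 2 vertices, so the decomposition has width 1, which upper-bounds the treewidth. Since G has at least one edge (e.g. 2–0), it is not an edgeless graph, so tw(G) ≥ 1. The upper and lower bounds meet at 1, so that is the treewidth.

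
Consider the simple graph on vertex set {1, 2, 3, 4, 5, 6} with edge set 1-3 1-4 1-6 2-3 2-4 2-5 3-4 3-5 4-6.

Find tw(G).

A width-2 tree decomposition is:
Bags: B1 = {1, 3, 4}  B2 = {2, 3, 4}  B3 = {1, 4, 6}  B4 = {2, 3, 5}
Tree: B1–B2, B1–B3, B2–B4
Each bag holds 3 vertices, so the decomposition has width 2, which upper-bounds the treewidth. On the other hand G contains the 3-clique {1, 3, 4}. A clique must lie in a single bag of any decomposition, so no decomposition can have width below 2. Therefore the treewidth is 2.

2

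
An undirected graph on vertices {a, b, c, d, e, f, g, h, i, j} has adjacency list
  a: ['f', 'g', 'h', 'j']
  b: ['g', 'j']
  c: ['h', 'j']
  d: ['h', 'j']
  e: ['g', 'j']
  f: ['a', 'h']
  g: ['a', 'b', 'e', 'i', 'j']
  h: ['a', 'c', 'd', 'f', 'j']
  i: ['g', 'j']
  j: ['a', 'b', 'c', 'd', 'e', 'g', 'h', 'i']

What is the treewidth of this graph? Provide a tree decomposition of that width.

The largest bag has 3 vertices, giving width 2; this decomposition certifies tw(G) ≤ 2. On the other hand G contains the 3-clique {d, h, j}. A clique must lie in a single bag of any decomposition, so no decomposition can have width below 2. Hence tw(G) = 2 exactly.

Treewidth 2.
One optimal decomposition is:
Bags: B1 = {a, h, j}  B2 = {a, g, j}  B3 = {c, h, j}  B4 = {e, g, j}  B5 = {g, i, j}  B6 = {b, g, j}  B7 = {a, f, h}  B8 = {d, h, j}
Tree: B1–B2, B1–B3, B2–B4, B2–B5, B5–B6, B1–B7, B3–B8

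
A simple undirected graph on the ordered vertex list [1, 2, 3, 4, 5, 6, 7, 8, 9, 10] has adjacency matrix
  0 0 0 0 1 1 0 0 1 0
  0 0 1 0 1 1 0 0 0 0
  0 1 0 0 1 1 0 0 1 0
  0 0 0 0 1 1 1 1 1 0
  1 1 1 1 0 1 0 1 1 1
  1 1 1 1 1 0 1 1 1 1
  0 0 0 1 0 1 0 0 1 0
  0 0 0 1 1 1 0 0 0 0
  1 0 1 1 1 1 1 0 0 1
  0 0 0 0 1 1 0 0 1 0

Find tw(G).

A width-3 tree decomposition is:
Bags: B1 = {5, 6, 9, 10}  B2 = {3, 5, 6, 9}  B3 = {4, 5, 6, 9}  B4 = {2, 3, 5, 6}  B5 = {1, 5, 6, 9}  B6 = {4, 6, 7, 9}  B7 = {4, 5, 6, 8}
Tree: B1–B2, B1–B3, B2–B4, B1–B5, B3–B6, B3–B7
Every bag has size at most 4, so the width is 4 − 1 = 3 and tw(G) ≤ 3. For the lower bound, the 4 vertices {4, 5, 6, 8} are pairwise adjacent, and any tree decomposition puts a clique entirely inside one bag — forcing width ≥ 3. The upper and lower bounds meet at 3, so that is the treewidth.

3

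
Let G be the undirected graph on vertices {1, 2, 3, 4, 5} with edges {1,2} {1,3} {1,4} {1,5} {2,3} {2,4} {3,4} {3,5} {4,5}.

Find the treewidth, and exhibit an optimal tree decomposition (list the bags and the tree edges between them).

Treewidth 3.
One such decomposition:
Bags: B1 = {1, 3, 4, 5}  B2 = {1, 2, 3, 4}
Tree: B1–B2

Each bag holds 4 vertices, so the decomposition has width 3, which upper-bounds the treewidth. For the lower bound, the 4 vertices {1, 2, 3, 4} are pairwise adjacent, and any tree decomposition puts a clique entirely inside one bag — forcing width ≥ 3. Hence tw(G) = 3 exactly.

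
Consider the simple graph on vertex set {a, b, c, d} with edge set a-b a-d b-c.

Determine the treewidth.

1

A width-1 tree decomposition is:
Bags: B1 = {a, d}  B2 = {a, b}  B3 = {b, c}
Tree: B1–B2, B2–B3
Every bag has size at most 2, so the width is 2 − 1 = 1 and tw(G) ≤ 1. G has an edge, so its treewidth is at least 1. Therefore the treewidth is 1.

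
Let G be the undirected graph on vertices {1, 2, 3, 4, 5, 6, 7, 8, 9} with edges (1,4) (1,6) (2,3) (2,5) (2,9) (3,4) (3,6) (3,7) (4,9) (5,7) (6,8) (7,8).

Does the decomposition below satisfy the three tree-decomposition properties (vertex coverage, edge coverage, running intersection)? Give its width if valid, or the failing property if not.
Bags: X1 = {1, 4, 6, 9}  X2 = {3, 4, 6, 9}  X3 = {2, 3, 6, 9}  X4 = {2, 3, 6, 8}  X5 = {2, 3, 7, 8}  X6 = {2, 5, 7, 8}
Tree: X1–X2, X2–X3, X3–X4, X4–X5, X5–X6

Every vertex of G appears in some bag (union = {1, 2, 3, 4, 5, 6, 7, 8, 9}); every edge is covered by a bag; and for each vertex v the set of bags containing v is connected in the bag tree. The decomposition is therefore valid. The largest bag has 4 vertices, so the width is 3.

Yes; width 3.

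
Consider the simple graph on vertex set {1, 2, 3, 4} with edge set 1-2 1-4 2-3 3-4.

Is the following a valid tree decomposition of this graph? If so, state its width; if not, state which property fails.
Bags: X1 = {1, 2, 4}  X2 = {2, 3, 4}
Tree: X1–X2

Yes; width 2.

Checking the three conditions: (i) the bags cover all of {1, 2, 3, 4}; (ii) for each edge, some bag contains both endpoints; (iii) the bags containing any fixed vertex form a subtree. All hold, so the decomposition is valid with width 3 − 1 = 2.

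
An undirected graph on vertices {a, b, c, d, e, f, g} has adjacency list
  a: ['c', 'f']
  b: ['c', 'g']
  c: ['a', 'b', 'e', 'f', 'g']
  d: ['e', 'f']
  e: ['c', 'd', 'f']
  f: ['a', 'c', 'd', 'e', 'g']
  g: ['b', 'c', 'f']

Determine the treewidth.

2

A width-2 tree decomposition is:
Bags: B1 = {b, c, g}  B2 = {c, f, g}  B3 = {a, c, f}  B4 = {c, e, f}  B5 = {d, e, f}
Tree: B1–B2, B2–B3, B2–B4, B4–B5
The largest bag has 3 vertices, giving width 2; this decomposition certifies tw(G) ≤ 2. On the other hand G contains the 3-clique {d, e, f}. A clique must lie in a single bag of any decomposition, so no decomposition can have width below 2. The upper and lower bounds meet at 2, so that is the treewidth.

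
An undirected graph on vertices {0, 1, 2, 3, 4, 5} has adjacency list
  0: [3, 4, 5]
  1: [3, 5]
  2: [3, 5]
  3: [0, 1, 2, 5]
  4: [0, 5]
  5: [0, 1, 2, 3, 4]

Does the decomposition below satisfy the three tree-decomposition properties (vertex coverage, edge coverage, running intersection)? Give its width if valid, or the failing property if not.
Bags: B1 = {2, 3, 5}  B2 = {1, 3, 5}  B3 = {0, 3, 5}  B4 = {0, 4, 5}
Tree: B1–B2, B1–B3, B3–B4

Every vertex of G appears in some bag (union = {0, 1, 2, 3, 4, 5}); every edge is covered by a bag; and for each vertex v the set of bags containing v is connected in the bag tree. The decomposition is therefore valid. The largest bag has 3 vertices, so the width is 2.

Yes; width 2.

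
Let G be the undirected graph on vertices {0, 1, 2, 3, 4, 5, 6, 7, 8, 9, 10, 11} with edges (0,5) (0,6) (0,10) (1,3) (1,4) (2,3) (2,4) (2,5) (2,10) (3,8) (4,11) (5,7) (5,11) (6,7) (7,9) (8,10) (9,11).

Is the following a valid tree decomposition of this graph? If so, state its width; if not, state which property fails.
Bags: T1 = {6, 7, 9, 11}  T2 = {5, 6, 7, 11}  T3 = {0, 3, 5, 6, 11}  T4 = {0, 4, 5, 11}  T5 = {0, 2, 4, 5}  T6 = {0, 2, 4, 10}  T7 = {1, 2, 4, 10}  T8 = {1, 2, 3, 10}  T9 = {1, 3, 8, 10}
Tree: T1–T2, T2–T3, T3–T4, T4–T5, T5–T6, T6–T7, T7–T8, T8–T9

A tree decomposition must satisfy three properties: every vertex lies in some bag; for every edge, both endpoints lie together in some bag; and for every vertex, the bags containing it form a connected subtree. Here bags containing vertex 3 are not connected in the tree, so the decomposition is invalid.

No — bags containing vertex 3 are not connected in the tree.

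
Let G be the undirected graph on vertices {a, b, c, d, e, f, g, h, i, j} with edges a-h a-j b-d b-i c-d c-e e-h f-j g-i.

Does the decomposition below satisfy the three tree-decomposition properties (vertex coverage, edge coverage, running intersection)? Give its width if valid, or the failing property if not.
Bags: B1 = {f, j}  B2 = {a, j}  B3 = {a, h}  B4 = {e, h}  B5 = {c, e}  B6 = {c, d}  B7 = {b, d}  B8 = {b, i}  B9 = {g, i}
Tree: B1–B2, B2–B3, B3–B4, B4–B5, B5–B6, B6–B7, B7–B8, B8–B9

Yes; width 1.

Every vertex of G appears in some bag (union = {a, b, c, d, e, f, g, h, i, j}); every edge is covered by a bag; and for each vertex v the set of bags containing v is connected in the bag tree. The decomposition is therefore valid. The largest bag has 2 vertices, so the width is 1.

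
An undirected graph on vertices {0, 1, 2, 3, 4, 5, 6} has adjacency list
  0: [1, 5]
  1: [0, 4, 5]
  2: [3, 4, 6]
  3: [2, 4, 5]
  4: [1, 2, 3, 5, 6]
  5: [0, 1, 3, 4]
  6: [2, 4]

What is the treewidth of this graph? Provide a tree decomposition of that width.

Every bag has size at most 3, so the width is 3 − 1 = 2 and tw(G) ≤ 2. For the lower bound, the 3 vertices {0, 1, 5} are pairwise adjacent, and any tree decomposition puts a clique entirely inside one bag — forcing width ≥ 2. Hence tw(G) = 2 exactly.

Treewidth 2.
Bags: B1 = {0, 1, 5}  B2 = {1, 4, 5}  B3 = {3, 4, 5}  B4 = {2, 3, 4}  B5 = {2, 4, 6}
Tree: B1–B2, B2–B3, B3–B4, B4–B5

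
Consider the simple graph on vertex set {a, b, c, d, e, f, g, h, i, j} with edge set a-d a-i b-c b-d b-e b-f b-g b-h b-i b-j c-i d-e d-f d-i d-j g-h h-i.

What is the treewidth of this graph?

2

A width-2 tree decomposition is:
Bags: B1 = {a, d, i}  B2 = {b, d, i}  B3 = {b, h, i}  B4 = {b, d, f}  B5 = {b, d, e}  B6 = {b, c, i}  B7 = {b, d, j}  B8 = {b, g, h}
Tree: B1–B2, B2–B3, B2–B4, B2–B5, B3–B6, B5–B7, B3–B8
Each bag holds 3 vertices, so the decomposition has width 2, which upper-bounds the treewidth. For the lower bound, the 3 vertices {a, d, i} are pairwise adjacent, and any tree decomposition puts a clique entirely inside one bag — forcing width ≥ 2. The upper and lower bounds meet at 2, so that is the treewidth.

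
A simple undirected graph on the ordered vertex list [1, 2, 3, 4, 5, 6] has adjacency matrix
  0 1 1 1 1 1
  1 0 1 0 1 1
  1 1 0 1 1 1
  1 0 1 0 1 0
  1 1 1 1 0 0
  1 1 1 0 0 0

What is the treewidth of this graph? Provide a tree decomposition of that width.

Treewidth 3.
One optimal decomposition is:
Bags: B1 = {1, 2, 3, 5}  B2 = {1, 2, 3, 6}  B3 = {1, 3, 4, 5}
Tree: B1–B2, B1–B3

The largest bag has 4 vertices, giving width 3; this decomposition certifies tw(G) ≤ 3. On the other hand G contains the 4-clique {1, 2, 3, 5}. A clique must lie in a single bag of any decomposition, so no decomposition can have width below 3. Therefore the treewidth is 3.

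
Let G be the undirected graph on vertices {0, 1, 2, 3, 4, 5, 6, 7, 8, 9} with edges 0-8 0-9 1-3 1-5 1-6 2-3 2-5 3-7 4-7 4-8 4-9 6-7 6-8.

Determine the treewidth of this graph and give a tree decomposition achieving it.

The largest bag has 3 vertices, giving width 2; this decomposition certifies tw(G) ≤ 2. Since 5–2–3–1–5 is a cycle in G, G is not acyclic. Forests are exactly the graphs of treewidth ≤ 1, so tw(G) ≥ 2. Combining the bounds, tw(G) = 2.

Treewidth 2.
Bags: B1 = {1, 2, 5}  B2 = {1, 2, 3}  B3 = {1, 3, 6}  B4 = {3, 6, 7}  B5 = {6, 7, 8}  B6 = {4, 7, 8}  B7 = {0, 4, 8}  B8 = {0, 4, 9}
Tree: B1–B2, B2–B3, B3–B4, B4–B5, B5–B6, B6–B7, B7–B8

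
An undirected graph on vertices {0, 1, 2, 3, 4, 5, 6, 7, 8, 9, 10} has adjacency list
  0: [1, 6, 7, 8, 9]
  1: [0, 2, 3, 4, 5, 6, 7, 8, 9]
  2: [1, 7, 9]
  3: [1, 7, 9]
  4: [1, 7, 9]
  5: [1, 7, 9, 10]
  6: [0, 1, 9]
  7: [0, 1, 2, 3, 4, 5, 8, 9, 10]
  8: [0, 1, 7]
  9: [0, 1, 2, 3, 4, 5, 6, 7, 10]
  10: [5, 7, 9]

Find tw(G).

A width-3 tree decomposition is:
Bags: B1 = {1, 2, 7, 9}  B2 = {1, 5, 7, 9}  B3 = {0, 1, 7, 9}  B4 = {1, 4, 7, 9}  B5 = {0, 1, 6, 9}  B6 = {0, 1, 7, 8}  B7 = {5, 7, 9, 10}  B8 = {1, 3, 7, 9}
Tree: B1–B2, B1–B3, B2–B4, B3–B5, B3–B6, B2–B7, B4–B8
Each bag holds 4 vertices, so the decomposition has width 3, which upper-bounds the treewidth. Conversely, {0, 1, 6, 9} is a clique of size 4, and the vertices of any clique must share a bag in every tree decomposition; so some bag has ≥ 4 vertices and tw(G) ≥ 3. Hence tw(G) = 3 exactly.

3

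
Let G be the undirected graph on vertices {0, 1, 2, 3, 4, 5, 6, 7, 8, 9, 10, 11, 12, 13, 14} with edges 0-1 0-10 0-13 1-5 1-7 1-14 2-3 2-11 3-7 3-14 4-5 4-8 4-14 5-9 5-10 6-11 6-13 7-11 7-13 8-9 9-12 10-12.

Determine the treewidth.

A width-3 tree decomposition is:
Bags: B1 = {2, 6, 11, 13}  B2 = {2, 7, 11, 13}  B3 = {2, 3, 7, 13}  B4 = {0, 3, 7, 13}  B5 = {0, 1, 3, 7}  B6 = {0, 1, 3, 14}  B7 = {0, 1, 10, 14}  B8 = {1, 5, 10, 14}  B9 = {4, 5, 10, 14}  B10 = {4, 5, 10, 12}  B11 = {4, 5, 9, 12}  B12 = {4, 8, 9, 12}
Tree: B1–B2, B2–B3, B3–B4, B4–B5, B5–B6, B6–B7, B7–B8, B8–B9, B9–B10, B10–B11, B11–B12
The largest bag has 4 vertices, giving width 3; this decomposition certifies tw(G) ≤ 3. For the lower bound: the 4 vertex sets {2,6,11}, {13}, {7}, {0,1,3,14} are disjoint, each induces a connected subgraph, and every pair is joined by at least one edge of G. Contracting each set to a single vertex therefore yields K_{4} as a minor, and since treewidth is minor-monotone, tw(G) ≥ tw(K_{4}) = 3. Hence tw(G) = 3 exactly.

3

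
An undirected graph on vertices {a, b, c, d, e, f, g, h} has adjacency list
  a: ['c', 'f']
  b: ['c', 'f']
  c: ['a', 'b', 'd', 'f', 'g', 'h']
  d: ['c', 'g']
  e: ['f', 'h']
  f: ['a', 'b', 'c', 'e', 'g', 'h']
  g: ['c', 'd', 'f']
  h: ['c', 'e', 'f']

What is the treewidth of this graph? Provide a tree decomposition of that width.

Every bag has size at most 3, so the width is 3 − 1 = 2 and tw(G) ≤ 2. Conversely, {c, d, g} is a clique of size 3, and the vertices of any clique must share a bag in every tree decomposition; so some bag has ≥ 3 vertices and tw(G) ≥ 2. Combining the bounds, tw(G) = 2.

Treewidth 2.
One such decomposition:
Bags: B1 = {c, f, h}  B2 = {c, f, g}  B3 = {a, c, f}  B4 = {e, f, h}  B5 = {b, c, f}  B6 = {c, d, g}
Tree: B1–B2, B1–B3, B1–B4, B3–B5, B2–B6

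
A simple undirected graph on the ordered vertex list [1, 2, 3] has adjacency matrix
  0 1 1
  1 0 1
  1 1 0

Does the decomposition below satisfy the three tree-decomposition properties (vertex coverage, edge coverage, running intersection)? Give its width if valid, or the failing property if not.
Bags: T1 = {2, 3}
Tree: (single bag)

No — vertex 1 appears in no bag.

A tree decomposition must satisfy three properties: every vertex lies in some bag; for every edge, both endpoints lie together in some bag; and for every vertex, the bags containing it form a connected subtree. Here vertex 1 appears in no bag, so the decomposition is invalid.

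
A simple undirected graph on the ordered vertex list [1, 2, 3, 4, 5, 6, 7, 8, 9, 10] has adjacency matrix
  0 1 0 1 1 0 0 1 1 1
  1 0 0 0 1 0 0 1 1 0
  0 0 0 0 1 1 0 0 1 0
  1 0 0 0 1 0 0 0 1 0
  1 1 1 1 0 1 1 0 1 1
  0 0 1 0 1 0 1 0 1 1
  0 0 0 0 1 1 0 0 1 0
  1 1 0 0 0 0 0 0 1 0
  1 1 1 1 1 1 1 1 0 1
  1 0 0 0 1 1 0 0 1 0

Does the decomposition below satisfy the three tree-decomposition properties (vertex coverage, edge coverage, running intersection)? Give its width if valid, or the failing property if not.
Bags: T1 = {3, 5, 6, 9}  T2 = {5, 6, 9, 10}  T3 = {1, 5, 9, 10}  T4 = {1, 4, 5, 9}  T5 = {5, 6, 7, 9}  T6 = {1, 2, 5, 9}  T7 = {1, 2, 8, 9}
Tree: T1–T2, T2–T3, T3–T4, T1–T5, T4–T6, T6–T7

Yes; width 3.

Vertex coverage: the bags together contain {1, 2, 3, 4, 5, 6, 7, 8, 9, 10}, the full vertex set. Edge coverage: each edge of G has both endpoints in at least one bag. Running intersection: for every vertex, the bags containing it form a connected subtree. All three properties hold, so this is a valid tree decomposition of width max|bag| − 1 = 3, and hence tw(G) ≤ 3.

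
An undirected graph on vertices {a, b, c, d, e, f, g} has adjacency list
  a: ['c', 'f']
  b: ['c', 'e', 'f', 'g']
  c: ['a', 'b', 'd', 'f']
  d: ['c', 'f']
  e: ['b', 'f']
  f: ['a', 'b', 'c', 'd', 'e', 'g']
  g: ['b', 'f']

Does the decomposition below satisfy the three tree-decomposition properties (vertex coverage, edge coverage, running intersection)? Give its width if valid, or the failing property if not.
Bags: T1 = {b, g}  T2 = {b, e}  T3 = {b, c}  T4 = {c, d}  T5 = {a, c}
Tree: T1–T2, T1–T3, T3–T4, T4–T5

A tree decomposition must satisfy three properties: every vertex lies in some bag; for every edge, both endpoints lie together in some bag; and for every vertex, the bags containing it form a connected subtree. Here vertex f appears in no bag, so the decomposition is invalid.

No — vertex f appears in no bag.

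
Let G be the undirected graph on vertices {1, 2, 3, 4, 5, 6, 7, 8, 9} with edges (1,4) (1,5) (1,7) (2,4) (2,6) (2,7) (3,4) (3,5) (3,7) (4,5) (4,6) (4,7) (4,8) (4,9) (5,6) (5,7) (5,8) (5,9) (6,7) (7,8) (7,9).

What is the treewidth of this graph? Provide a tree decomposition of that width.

Treewidth 3.
One such decomposition:
Bags: B1 = {3, 4, 5, 7}  B2 = {4, 5, 7, 8}  B3 = {1, 4, 5, 7}  B4 = {4, 5, 6, 7}  B5 = {2, 4, 6, 7}  B6 = {4, 5, 7, 9}
Tree: B1–B2, B1–B3, B1–B4, B4–B5, B4–B6

The largest bag has 4 vertices, giving width 3; this decomposition certifies tw(G) ≤ 3. For the lower bound, the 4 vertices {2, 4, 6, 7} are pairwise adjacent, and any tree decomposition puts a clique entirely inside one bag — forcing width ≥ 3. Therefore the treewidth is 3.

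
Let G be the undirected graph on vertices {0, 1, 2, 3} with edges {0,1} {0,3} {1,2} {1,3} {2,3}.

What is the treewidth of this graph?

A width-2 tree decomposition is:
Bags: B1 = {1, 2, 3}  B2 = {0, 1, 3}
Tree: B1–B2
Every bag has size at most 3, so the width is 3 − 1 = 2 and tw(G) ≤ 2. Conversely, {0, 1, 3} is a clique of size 3, and the vertices of any clique must share a bag in every tree decomposition; so some bag has ≥ 3 vertices and tw(G) ≥ 2. The upper and lower bounds meet at 2, so that is the treewidth.

2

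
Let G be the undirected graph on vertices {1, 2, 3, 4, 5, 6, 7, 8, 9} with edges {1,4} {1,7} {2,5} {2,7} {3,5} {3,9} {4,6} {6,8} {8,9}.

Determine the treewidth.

2

A width-2 tree decomposition is:
Bags: B1 = {1, 4, 6}  B2 = {1, 6, 8}  B3 = {1, 8, 9}  B4 = {1, 3, 9}  B5 = {1, 3, 5}  B6 = {1, 2, 5}  B7 = {1, 2, 7}
Tree: B1–B2, B2–B3, B3–B4, B4–B5, B5–B6, B6–B7
The largest bag has 3 vertices, giving width 2; this decomposition certifies tw(G) ≤ 2. Since 1–4–6–8–9–3–5–2–7–1 is a cycle in G, G is not acyclic. Forests are exactly the graphs of treewidth ≤ 1, so tw(G) ≥ 2. Combining the bounds, tw(G) = 2.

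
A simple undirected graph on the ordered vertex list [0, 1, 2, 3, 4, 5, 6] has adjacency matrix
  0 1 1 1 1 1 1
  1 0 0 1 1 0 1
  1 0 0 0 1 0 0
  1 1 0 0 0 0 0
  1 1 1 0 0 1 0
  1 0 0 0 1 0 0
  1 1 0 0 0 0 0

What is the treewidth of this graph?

2

A width-2 tree decomposition is:
Bags: B1 = {0, 1, 4}  B2 = {0, 4, 5}  B3 = {0, 1, 6}  B4 = {0, 1, 3}  B5 = {0, 2, 4}
Tree: B1–B2, B1–B3, B1–B4, B2–B5
The largest bag has 3 vertices, giving width 2; this decomposition certifies tw(G) ≤ 2. On the other hand G contains the 3-clique {0, 1, 3}. A clique must lie in a single bag of any decomposition, so no decomposition can have width below 2. Combining the bounds, tw(G) = 2.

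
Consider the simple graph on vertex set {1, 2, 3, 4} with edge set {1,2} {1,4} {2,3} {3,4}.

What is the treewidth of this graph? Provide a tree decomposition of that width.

Each bag holds 3 vertices, so the decomposition has width 2, which upper-bounds the treewidth. Since 4–3–2–1–4 is a cycle in G, G is not acyclic. Forests are exactly the graphs of treewidth ≤ 1, so tw(G) ≥ 2. The upper and lower bounds meet at 2, so that is the treewidth.

Treewidth 2.
One optimal decomposition is:
Bags: B1 = {2, 3, 4}  B2 = {1, 2, 4}
Tree: B1–B2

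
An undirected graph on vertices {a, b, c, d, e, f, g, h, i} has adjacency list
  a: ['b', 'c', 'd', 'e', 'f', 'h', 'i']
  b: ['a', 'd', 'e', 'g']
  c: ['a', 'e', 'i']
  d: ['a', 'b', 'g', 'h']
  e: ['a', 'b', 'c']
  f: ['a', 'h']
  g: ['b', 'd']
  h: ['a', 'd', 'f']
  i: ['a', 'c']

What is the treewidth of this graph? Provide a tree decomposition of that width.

Treewidth 2.
One such decomposition:
Bags: B1 = {a, d, h}  B2 = {a, b, d}  B3 = {a, f, h}  B4 = {a, b, e}  B5 = {a, c, e}  B6 = {b, d, g}  B7 = {a, c, i}
Tree: B1–B2, B1–B3, B2–B4, B4–B5, B2–B6, B5–B7

The largest bag has 3 vertices, giving width 2; this decomposition certifies tw(G) ≤ 2. Conversely, {b, d, g} is a clique of size 3, and the vertices of any clique must share a bag in every tree decomposition; so some bag has ≥ 3 vertices and tw(G) ≥ 2. Combining the bounds, tw(G) = 2.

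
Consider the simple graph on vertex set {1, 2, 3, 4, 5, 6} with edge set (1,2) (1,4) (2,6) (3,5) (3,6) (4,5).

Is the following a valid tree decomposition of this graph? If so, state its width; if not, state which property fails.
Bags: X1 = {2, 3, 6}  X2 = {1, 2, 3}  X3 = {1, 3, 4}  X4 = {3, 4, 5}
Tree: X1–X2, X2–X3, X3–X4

Yes; width 2.

Every vertex of G appears in some bag (union = {1, 2, 3, 4, 5, 6}); every edge is covered by a bag; and for each vertex v the set of bags containing v is connected in the bag tree. The decomposition is therefore valid. The largest bag has 3 vertices, so the width is 2.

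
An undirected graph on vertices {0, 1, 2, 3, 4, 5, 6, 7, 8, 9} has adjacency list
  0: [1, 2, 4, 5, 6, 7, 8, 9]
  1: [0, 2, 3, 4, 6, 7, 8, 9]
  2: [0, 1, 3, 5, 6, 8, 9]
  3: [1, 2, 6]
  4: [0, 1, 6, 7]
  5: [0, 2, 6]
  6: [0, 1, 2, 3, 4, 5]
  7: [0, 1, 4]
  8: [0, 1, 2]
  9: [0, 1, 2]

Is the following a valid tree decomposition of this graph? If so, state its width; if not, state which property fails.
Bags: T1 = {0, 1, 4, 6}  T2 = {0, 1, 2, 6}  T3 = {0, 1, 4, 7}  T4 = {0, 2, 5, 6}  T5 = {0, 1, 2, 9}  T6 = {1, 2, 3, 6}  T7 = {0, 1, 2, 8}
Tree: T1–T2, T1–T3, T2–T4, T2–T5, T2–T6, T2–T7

Every vertex of G appears in some bag (union = {0, 1, 2, 3, 4, 5, 6, 7, 8, 9}); every edge is covered by a bag; and for each vertex v the set of bags containing v is connected in the bag tree. The decomposition is therefore valid. The largest bag has 4 vertices, so the width is 3.

Yes; width 3.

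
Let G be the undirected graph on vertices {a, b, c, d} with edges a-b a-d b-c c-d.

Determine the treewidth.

A width-2 tree decomposition is:
Bags: B1 = {a, c, d}  B2 = {a, b, c}
Tree: B1–B2
Every bag has size at most 3, so the width is 3 − 1 = 2 and tw(G) ≤ 2. For the lower bound, G contains the cycle c–d–a–b–c, so G is not a forest; only forests have treewidth ≤ 1, hence tw(G) ≥ 2. Combining the bounds, tw(G) = 2.

2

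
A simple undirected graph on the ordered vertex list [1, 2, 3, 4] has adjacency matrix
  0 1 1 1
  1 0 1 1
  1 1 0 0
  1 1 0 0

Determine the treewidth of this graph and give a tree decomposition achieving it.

Every bag has size at most 3, so the width is 3 − 1 = 2 and tw(G) ≤ 2. On the other hand G contains the 3-clique {1, 2, 3}. A clique must lie in a single bag of any decomposition, so no decomposition can have width below 2. Therefore the treewidth is 2.

Treewidth 2.
Bags: B1 = {1, 2, 4}  B2 = {1, 2, 3}
Tree: B1–B2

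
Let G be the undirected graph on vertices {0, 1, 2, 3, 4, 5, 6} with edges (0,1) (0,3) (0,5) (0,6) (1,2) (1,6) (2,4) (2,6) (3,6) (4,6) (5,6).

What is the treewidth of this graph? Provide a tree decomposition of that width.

Every bag has size at most 3, so the width is 3 − 1 = 2 and tw(G) ≤ 2. For the lower bound, the 3 vertices {0, 1, 6} are pairwise adjacent, and any tree decomposition puts a clique entirely inside one bag — forcing width ≥ 2. Therefore the treewidth is 2.

Treewidth 2.
Bags: B1 = {0, 1, 6}  B2 = {1, 2, 6}  B3 = {0, 3, 6}  B4 = {0, 5, 6}  B5 = {2, 4, 6}
Tree: B1–B2, B1–B3, B3–B4, B2–B5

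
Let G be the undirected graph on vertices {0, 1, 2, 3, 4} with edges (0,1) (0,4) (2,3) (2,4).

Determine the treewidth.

1

A width-1 tree decomposition is:
Bags: B1 = {2, 3}  B2 = {2, 4}  B3 = {0, 4}  B4 = {0, 1}
Tree: B1–B2, B2–B3, B3–B4
The largest bag has 2 vertices, giving width 1; this decomposition certifies tw(G) ≤ 1. Any graph with an edge has treewidth ≥ 1, and G has the edge 3–2. The upper and lower bounds meet at 1, so that is the treewidth.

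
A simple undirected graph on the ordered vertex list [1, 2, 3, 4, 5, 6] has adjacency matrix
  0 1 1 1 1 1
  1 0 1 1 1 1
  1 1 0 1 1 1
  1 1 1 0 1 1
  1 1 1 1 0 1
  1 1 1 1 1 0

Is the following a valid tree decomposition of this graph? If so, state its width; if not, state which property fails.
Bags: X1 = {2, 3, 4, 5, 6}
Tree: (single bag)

No — vertex 1 appears in no bag.

A tree decomposition must satisfy three properties: every vertex lies in some bag; for every edge, both endpoints lie together in some bag; and for every vertex, the bags containing it form a connected subtree. Here vertex 1 appears in no bag, so the decomposition is invalid.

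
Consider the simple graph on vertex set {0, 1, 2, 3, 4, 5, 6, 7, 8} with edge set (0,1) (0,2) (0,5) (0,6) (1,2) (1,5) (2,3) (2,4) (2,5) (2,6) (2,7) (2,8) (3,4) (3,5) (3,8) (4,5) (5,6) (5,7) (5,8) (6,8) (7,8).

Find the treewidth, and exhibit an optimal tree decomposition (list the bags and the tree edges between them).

The largest bag has 4 vertices, giving width 3; this decomposition certifies tw(G) ≤ 3. Conversely, {0, 1, 2, 5} is a clique of size 4, and the vertices of any clique must share a bag in every tree decomposition; so some bag has ≥ 4 vertices and tw(G) ≥ 3. Combining the bounds, tw(G) = 3.

Treewidth 3.
One such decomposition:
Bags: B1 = {0, 2, 5, 6}  B2 = {2, 5, 6, 8}  B3 = {0, 1, 2, 5}  B4 = {2, 3, 5, 8}  B5 = {2, 5, 7, 8}  B6 = {2, 3, 4, 5}
Tree: B1–B2, B1–B3, B2–B4, B2–B5, B4–B6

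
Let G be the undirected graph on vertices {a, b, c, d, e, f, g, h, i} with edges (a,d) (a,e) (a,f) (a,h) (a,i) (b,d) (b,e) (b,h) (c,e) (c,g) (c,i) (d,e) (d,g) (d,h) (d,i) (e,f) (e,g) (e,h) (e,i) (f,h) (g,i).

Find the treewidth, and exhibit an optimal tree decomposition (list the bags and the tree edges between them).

Treewidth 3.
Bags: B1 = {a, d, e, i}  B2 = {a, d, e, h}  B3 = {d, e, g, i}  B4 = {c, e, g, i}  B5 = {b, d, e, h}  B6 = {a, e, f, h}
Tree: B1–B2, B1–B3, B3–B4, B2–B5, B2–B6

Every bag has size at most 4, so the width is 4 − 1 = 3 and tw(G) ≤ 3. On the other hand G contains the 4-clique {d, e, g, i}. A clique must lie in a single bag of any decomposition, so no decomposition can have width below 3. The upper and lower bounds meet at 3, so that is the treewidth.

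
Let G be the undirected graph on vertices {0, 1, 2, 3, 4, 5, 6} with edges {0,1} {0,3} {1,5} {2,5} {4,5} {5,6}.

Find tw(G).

1

A width-1 tree decomposition is:
Bags: B1 = {1, 5}  B2 = {5, 6}  B3 = {2, 5}  B4 = {4, 5}  B5 = {0, 1}  B6 = {0, 3}
Tree: B1–B2, B2–B3, B2–B4, B1–B5, B5–B6
The largest bag has 2 vertices, giving width 1; this decomposition certifies tw(G) ≤ 1. Any graph with an edge has treewidth ≥ 1, and G has the edge 5–1. Hence tw(G) = 1 exactly.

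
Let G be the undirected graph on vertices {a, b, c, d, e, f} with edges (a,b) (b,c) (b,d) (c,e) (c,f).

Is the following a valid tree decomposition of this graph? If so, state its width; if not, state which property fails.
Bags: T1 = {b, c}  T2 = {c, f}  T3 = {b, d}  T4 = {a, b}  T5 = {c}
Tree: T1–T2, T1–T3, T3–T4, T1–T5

A tree decomposition must satisfy three properties: every vertex lies in some bag; for every edge, both endpoints lie together in some bag; and for every vertex, the bags containing it form a connected subtree. Here vertex e appears in no bag, so the decomposition is invalid.

No — vertex e appears in no bag.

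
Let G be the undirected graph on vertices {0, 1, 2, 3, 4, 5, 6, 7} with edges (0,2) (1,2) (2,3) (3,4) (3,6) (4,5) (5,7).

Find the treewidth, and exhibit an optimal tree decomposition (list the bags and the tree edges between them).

Treewidth 1.
One optimal decomposition is:
Bags: B1 = {3, 6}  B2 = {3, 4}  B3 = {4, 5}  B4 = {5, 7}  B5 = {2, 3}  B6 = {1, 2}  B7 = {0, 2}
Tree: B1–B2, B2–B3, B3–B4, B1–B5, B5–B6, B5–B7

Every bag has size at most 2, so the width is 2 − 1 = 1 and tw(G) ≤ 1. Any graph with an edge has treewidth ≥ 1, and G has the edge 3–6. Hence tw(G) = 1 exactly.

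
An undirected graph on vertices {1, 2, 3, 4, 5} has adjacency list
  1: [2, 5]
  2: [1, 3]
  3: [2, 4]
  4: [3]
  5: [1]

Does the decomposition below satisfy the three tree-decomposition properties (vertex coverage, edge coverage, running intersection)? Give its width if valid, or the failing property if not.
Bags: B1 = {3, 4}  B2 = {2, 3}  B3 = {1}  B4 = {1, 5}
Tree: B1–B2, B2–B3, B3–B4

A tree decomposition must satisfy three properties: every vertex lies in some bag; for every edge, both endpoints lie together in some bag; and for every vertex, the bags containing it form a connected subtree. Here edge (2,1) lies in no bag, so the decomposition is invalid.

No — edge (2,1) lies in no bag.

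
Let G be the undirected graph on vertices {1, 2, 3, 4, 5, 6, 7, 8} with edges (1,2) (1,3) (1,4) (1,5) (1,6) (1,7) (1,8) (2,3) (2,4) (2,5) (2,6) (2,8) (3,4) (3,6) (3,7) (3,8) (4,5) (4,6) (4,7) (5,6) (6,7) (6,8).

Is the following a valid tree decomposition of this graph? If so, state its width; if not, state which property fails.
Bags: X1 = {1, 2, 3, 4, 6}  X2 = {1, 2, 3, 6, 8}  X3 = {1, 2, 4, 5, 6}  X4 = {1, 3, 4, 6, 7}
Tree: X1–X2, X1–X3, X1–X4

Every vertex of G appears in some bag (union = {1, 2, 3, 4, 5, 6, 7, 8}); every edge is covered by a bag; and for each vertex v the set of bags containing v is connected in the bag tree. The decomposition is therefore valid. The largest bag has 5 vertices, so the width is 4.

Yes; width 4.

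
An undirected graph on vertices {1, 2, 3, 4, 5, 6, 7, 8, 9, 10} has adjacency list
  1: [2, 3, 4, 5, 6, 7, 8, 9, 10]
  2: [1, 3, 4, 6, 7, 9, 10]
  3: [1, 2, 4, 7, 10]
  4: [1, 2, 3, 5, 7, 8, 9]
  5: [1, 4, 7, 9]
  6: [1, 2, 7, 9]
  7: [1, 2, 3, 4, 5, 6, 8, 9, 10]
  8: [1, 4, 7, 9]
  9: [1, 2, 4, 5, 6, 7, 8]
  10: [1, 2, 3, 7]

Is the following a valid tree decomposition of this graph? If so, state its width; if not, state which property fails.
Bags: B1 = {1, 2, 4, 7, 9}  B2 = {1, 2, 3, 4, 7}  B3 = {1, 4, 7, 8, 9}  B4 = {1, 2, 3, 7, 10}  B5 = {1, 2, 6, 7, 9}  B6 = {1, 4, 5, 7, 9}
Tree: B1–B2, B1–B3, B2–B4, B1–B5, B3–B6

Yes; width 4.

Every vertex of G appears in some bag (union = {1, 2, 3, 4, 5, 6, 7, 8, 9, 10}); every edge is covered by a bag; and for each vertex v the set of bags containing v is connected in the bag tree. The decomposition is therefore valid. The largest bag has 5 vertices, so the width is 4.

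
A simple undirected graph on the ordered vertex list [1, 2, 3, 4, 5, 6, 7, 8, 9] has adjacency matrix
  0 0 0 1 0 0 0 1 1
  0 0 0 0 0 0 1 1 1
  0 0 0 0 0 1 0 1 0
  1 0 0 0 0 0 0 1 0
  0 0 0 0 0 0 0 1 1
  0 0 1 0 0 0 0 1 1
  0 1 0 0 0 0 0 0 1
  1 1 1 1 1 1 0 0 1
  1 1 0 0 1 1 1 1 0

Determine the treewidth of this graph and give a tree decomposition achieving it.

Every bag has size at most 3, so the width is 3 − 1 = 2 and tw(G) ≤ 2. For the lower bound, the 3 vertices {1, 8, 9} are pairwise adjacent, and any tree decomposition puts a clique entirely inside one bag — forcing width ≥ 2. The upper and lower bounds meet at 2, so that is the treewidth.

Treewidth 2.
Bags: B1 = {6, 8, 9}  B2 = {1, 8, 9}  B3 = {5, 8, 9}  B4 = {1, 4, 8}  B5 = {2, 8, 9}  B6 = {3, 6, 8}  B7 = {2, 7, 9}
Tree: B1–B2, B1–B3, B2–B4, B3–B5, B1–B6, B5–B7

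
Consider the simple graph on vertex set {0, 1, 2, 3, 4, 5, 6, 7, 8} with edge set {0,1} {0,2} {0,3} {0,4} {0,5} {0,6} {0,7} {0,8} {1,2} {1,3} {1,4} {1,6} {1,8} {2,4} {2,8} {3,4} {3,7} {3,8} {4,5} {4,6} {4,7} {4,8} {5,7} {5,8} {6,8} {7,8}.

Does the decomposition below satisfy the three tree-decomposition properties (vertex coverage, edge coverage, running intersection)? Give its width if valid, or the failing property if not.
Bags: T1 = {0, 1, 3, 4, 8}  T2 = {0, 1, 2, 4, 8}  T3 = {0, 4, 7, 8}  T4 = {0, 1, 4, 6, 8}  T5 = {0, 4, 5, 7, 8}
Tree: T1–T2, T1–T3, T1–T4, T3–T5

No — edge (3,7) lies in no bag.

A tree decomposition must satisfy three properties: every vertex lies in some bag; for every edge, both endpoints lie together in some bag; and for every vertex, the bags containing it form a connected subtree. Here edge (3,7) lies in no bag, so the decomposition is invalid.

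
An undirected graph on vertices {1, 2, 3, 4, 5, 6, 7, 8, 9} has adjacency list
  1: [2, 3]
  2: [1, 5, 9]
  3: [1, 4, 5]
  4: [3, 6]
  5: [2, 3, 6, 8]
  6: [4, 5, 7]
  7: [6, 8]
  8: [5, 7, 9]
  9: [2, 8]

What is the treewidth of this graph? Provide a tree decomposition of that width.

Treewidth 3.
One such decomposition:
Bags: B1 = {3, 4, 6, 7}  B2 = {3, 5, 6, 7}  B3 = {3, 5, 7, 8}  B4 = {1, 3, 5, 8}  B5 = {1, 2, 5, 8}  B6 = {1, 2, 8, 9}
Tree: B1–B2, B2–B3, B3–B4, B4–B5, B5–B6

Every bag has size at most 4, so the width is 4 − 1 = 3 and tw(G) ≤ 3. For the lower bound: the 4 vertex sets {4,6,7}, {3}, {5}, {1,2,8,9} are disjoint, each induces a connected subgraph, and every pair is joined by at least one edge of G. Contracting each set to a single vertex therefore yields K_{4} as a minor, and since treewidth is minor-monotone, tw(G) ≥ tw(K_{4}) = 3. Therefore the treewidth is 3.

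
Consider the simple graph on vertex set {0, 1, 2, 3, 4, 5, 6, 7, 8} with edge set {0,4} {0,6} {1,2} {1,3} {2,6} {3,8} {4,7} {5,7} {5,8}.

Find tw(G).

A width-2 tree decomposition is:
Bags: B1 = {5, 7, 8}  B2 = {3, 7, 8}  B3 = {1, 3, 7}  B4 = {1, 2, 7}  B5 = {2, 6, 7}  B6 = {0, 6, 7}  B7 = {0, 4, 7}
Tree: B1–B2, B2–B3, B3–B4, B4–B5, B5–B6, B6–B7
The largest bag has 3 vertices, giving width 2; this decomposition certifies tw(G) ≤ 2. Since 7–5–8–3–1–2–6–0–4–7 is a cycle in G, G is not acyclic. Forests are exactly the graphs of treewidth ≤ 1, so tw(G) ≥ 2. Hence tw(G) = 2 exactly.

2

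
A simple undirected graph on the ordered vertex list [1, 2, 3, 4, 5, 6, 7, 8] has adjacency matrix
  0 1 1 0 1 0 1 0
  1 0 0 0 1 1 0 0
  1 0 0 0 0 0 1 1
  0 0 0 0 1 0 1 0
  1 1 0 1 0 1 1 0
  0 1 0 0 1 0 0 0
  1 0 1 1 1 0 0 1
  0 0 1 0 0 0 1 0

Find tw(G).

A width-2 tree decomposition is:
Bags: B1 = {4, 5, 7}  B2 = {1, 5, 7}  B3 = {1, 2, 5}  B4 = {2, 5, 6}  B5 = {1, 3, 7}  B6 = {3, 7, 8}
Tree: B1–B2, B2–B3, B3–B4, B2–B5, B5–B6
The largest bag has 3 vertices, giving width 2; this decomposition certifies tw(G) ≤ 2. On the other hand G contains the 3-clique {3, 7, 8}. A clique must lie in a single bag of any decomposition, so no decomposition can have width below 2. Therefore the treewidth is 2.

2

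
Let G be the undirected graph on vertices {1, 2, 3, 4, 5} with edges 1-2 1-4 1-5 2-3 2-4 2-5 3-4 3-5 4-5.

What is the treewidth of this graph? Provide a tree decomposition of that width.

Treewidth 3.
One optimal decomposition is:
Bags: B1 = {1, 2, 4, 5}  B2 = {2, 3, 4, 5}
Tree: B1–B2

Every bag has size at most 4, so the width is 4 − 1 = 3 and tw(G) ≤ 3. For the lower bound, the 4 vertices {1, 2, 4, 5} are pairwise adjacent, and any tree decomposition puts a clique entirely inside one bag — forcing width ≥ 3. Combining the bounds, tw(G) = 3.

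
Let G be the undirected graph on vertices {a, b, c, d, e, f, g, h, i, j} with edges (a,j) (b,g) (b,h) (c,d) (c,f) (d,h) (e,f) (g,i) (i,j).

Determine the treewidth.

A width-1 tree decomposition is:
Bags: B1 = {a, j}  B2 = {i, j}  B3 = {g, i}  B4 = {b, g}  B5 = {b, h}  B6 = {d, h}  B7 = {c, d}  B8 = {c, f}  B9 = {e, f}
Tree: B1–B2, B2–B3, B3–B4, B4–B5, B5–B6, B6–B7, B7–B8, B8–B9
Each bag holds 2 vertices, so the decomposition has width 1, which upper-bounds the treewidth. Since G has at least one edge (e.g. a–j), it is not an edgeless graph, so tw(G) ≥ 1. Combining the bounds, tw(G) = 1.

1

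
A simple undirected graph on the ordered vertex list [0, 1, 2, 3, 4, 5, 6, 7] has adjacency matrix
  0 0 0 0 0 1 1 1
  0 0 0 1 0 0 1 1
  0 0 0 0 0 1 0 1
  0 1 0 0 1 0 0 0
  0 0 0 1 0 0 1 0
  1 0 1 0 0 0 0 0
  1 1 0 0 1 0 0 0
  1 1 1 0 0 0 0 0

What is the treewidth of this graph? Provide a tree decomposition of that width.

Every bag has size at most 3, so the width is 3 − 1 = 2 and tw(G) ≤ 2. Since 5–2–7–0–5 is a cycle in G, G is not acyclic. Forests are exactly the graphs of treewidth ≤ 1, so tw(G) ≥ 2. The upper and lower bounds meet at 2, so that is the treewidth.

Treewidth 2.
One such decomposition:
Bags: B1 = {0, 2, 5}  B2 = {0, 2, 7}  B3 = {0, 6, 7}  B4 = {1, 6, 7}  B5 = {1, 4, 6}  B6 = {1, 3, 4}
Tree: B1–B2, B2–B3, B3–B4, B4–B5, B5–B6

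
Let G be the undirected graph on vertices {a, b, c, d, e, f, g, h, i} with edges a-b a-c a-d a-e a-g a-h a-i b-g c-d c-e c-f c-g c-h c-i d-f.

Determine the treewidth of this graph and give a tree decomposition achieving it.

Treewidth 2.
One optimal decomposition is:
Bags: B1 = {a, c, d}  B2 = {a, c, g}  B3 = {a, b, g}  B4 = {a, c, i}  B5 = {c, d, f}  B6 = {a, c, h}  B7 = {a, c, e}
Tree: B1–B2, B2–B3, B1–B4, B1–B5, B4–B6, B2–B7

Each bag holds 3 vertices, so the decomposition has width 2, which upper-bounds the treewidth. For the lower bound, the 3 vertices {a, c, d} are pairwise adjacent, and any tree decomposition puts a clique entirely inside one bag — forcing width ≥ 2. Combining the bounds, tw(G) = 2.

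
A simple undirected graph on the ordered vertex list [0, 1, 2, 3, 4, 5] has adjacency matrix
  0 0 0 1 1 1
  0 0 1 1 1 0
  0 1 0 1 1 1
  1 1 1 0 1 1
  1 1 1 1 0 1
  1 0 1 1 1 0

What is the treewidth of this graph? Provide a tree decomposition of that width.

Each bag holds 4 vertices, so the decomposition has width 3, which upper-bounds the treewidth. On the other hand G contains the 4-clique {0, 3, 4, 5}. A clique must lie in a single bag of any decomposition, so no decomposition can have width below 3. The upper and lower bounds meet at 3, so that is the treewidth.

Treewidth 3.
Bags: B1 = {1, 2, 3, 4}  B2 = {2, 3, 4, 5}  B3 = {0, 3, 4, 5}
Tree: B1–B2, B2–B3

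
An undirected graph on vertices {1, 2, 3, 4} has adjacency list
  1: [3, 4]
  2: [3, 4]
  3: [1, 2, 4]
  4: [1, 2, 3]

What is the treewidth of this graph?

A width-2 tree decomposition is:
Bags: B1 = {1, 3, 4}  B2 = {2, 3, 4}
Tree: B1–B2
The largest bag has 3 vertices, giving width 2; this decomposition certifies tw(G) ≤ 2. On the other hand G contains the 3-clique {1, 3, 4}. A clique must lie in a single bag of any decomposition, so no decomposition can have width below 2. Combining the bounds, tw(G) = 2.

2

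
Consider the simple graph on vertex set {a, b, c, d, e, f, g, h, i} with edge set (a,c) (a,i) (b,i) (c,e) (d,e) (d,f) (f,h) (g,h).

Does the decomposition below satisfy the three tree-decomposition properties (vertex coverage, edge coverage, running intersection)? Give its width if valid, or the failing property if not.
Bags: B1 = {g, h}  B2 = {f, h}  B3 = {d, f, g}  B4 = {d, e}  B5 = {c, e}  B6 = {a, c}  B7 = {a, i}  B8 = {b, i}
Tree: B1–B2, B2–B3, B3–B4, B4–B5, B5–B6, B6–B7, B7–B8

A tree decomposition must satisfy three properties: every vertex lies in some bag; for every edge, both endpoints lie together in some bag; and for every vertex, the bags containing it form a connected subtree. Here bags containing vertex g are not connected in the tree, so the decomposition is invalid.

No — bags containing vertex g are not connected in the tree.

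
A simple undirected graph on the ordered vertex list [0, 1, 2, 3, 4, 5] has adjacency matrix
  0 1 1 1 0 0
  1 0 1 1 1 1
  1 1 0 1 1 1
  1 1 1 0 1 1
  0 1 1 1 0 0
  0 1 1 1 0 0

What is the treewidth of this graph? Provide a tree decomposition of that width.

Treewidth 3.
Bags: B1 = {0, 1, 2, 3}  B2 = {1, 2, 3, 5}  B3 = {1, 2, 3, 4}
Tree: B1–B2, B1–B3

The largest bag has 4 vertices, giving width 3; this decomposition certifies tw(G) ≤ 3. Conversely, {0, 1, 2, 3} is a clique of size 4, and the vertices of any clique must share a bag in every tree decomposition; so some bag has ≥ 4 vertices and tw(G) ≥ 3. Therefore the treewidth is 3.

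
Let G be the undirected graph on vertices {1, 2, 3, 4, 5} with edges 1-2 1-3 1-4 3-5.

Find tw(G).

1

A width-1 tree decomposition is:
Bags: B1 = {1, 4}  B2 = {1, 3}  B3 = {3, 5}  B4 = {1, 2}
Tree: B1–B2, B2–B3, B2–B4
The largest bag has 2 vertices, giving width 1; this decomposition certifies tw(G) ≤ 1. Any graph with an edge has treewidth ≥ 1, and G has the edge 1–4. Therefore the treewidth is 1.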